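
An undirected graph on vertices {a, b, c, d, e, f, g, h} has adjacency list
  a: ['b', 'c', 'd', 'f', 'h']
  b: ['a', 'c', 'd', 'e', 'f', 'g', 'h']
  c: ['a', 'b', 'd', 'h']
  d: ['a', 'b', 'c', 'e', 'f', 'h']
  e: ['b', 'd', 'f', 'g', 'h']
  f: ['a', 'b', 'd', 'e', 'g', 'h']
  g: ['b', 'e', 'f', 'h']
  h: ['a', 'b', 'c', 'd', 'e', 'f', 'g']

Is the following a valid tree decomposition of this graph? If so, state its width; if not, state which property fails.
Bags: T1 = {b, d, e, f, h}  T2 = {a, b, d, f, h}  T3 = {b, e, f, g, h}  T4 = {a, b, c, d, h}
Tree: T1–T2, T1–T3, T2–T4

Vertex coverage: the bags together contain {a, b, c, d, e, f, g, h}, the full vertex set. Edge coverage: each edge of G has both endpoints in at least one bag. Running intersection: for every vertex, the bags containing it form a connected subtree. All three properties hold, so this is a valid tree decomposition of width max|bag| − 1 = 4, and hence tw(G) ≤ 4.

Yes; width 4.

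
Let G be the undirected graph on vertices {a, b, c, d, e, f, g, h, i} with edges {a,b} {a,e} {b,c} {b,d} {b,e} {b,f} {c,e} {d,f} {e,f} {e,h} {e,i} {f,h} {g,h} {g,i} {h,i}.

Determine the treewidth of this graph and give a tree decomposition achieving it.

The largest bag has 3 vertices, giving width 2; this decomposition certifies tw(G) ≤ 2. Conversely, {b, d, f} is a clique of size 3, and the vertices of any clique must share a bag in every tree decomposition; so some bag has ≥ 3 vertices and tw(G) ≥ 2. Therefore the treewidth is 2.

Treewidth 2.
One such decomposition:
Bags: B1 = {b, c, e}  B2 = {b, e, f}  B3 = {a, b, e}  B4 = {e, f, h}  B5 = {e, h, i}  B6 = {g, h, i}  B7 = {b, d, f}
Tree: B1–B2, B1–B3, B2–B4, B4–B5, B5–B6, B2–B7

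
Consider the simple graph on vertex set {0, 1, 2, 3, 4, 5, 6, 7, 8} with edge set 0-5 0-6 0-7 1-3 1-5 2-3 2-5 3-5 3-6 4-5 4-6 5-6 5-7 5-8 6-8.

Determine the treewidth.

2

A width-2 tree decomposition is:
Bags: B1 = {3, 5, 6}  B2 = {2, 3, 5}  B3 = {1, 3, 5}  B4 = {0, 5, 6}  B5 = {4, 5, 6}  B6 = {5, 6, 8}  B7 = {0, 5, 7}
Tree: B1–B2, B2–B3, B1–B4, B4–B5, B4–B6, B4–B7
Each bag holds 3 vertices, so the decomposition has width 2, which upper-bounds the treewidth. Conversely, {1, 3, 5} is a clique of size 3, and the vertices of any clique must share a bag in every tree decomposition; so some bag has ≥ 3 vertices and tw(G) ≥ 2. The upper and lower bounds meet at 2, so that is the treewidth.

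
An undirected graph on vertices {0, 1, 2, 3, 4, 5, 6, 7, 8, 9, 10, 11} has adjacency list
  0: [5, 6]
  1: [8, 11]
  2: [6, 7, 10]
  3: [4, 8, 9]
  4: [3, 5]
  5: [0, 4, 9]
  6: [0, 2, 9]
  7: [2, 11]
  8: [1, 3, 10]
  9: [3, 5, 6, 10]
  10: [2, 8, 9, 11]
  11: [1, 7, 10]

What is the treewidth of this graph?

3

A width-3 tree decomposition is:
Bags: B1 = {1, 2, 7, 11}  B2 = {1, 2, 10, 11}  B3 = {1, 2, 8, 10}  B4 = {2, 6, 8, 10}  B5 = {6, 8, 9, 10}  B6 = {3, 6, 8, 9}  B7 = {0, 3, 6, 9}  B8 = {0, 3, 5, 9}  B9 = {0, 3, 4, 5}
Tree: B1–B2, B2–B3, B3–B4, B4–B5, B5–B6, B6–B7, B7–B8, B8–B9
Each bag holds 4 vertices, so the decomposition has width 3, which upper-bounds the treewidth. For the lower bound: the 4 vertex sets {1,7,11}, {2}, {10}, {3,6,8,9} are disjoint, each induces a connected subgraph, and every pair is joined by at least one edge of G. Contracting each set to a single vertex therefore yields K_{4} as a minor, and since treewidth is minor-monotone, tw(G) ≥ tw(K_{4}) = 3. Therefore the treewidth is 3.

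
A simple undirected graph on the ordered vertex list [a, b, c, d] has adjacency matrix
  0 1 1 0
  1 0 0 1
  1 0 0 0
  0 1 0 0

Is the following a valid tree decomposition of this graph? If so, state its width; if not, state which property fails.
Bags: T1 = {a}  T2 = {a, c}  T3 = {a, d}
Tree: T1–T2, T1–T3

No — vertex b appears in no bag.

A tree decomposition must satisfy three properties: every vertex lies in some bag; for every edge, both endpoints lie together in some bag; and for every vertex, the bags containing it form a connected subtree. Here vertex b appears in no bag, so the decomposition is invalid.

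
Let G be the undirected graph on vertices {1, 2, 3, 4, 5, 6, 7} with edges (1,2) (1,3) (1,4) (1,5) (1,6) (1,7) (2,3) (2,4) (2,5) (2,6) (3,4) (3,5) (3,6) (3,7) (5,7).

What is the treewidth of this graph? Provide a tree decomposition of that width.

Treewidth 3.
One such decomposition:
Bags: B1 = {1, 2, 3, 4}  B2 = {1, 2, 3, 5}  B3 = {1, 3, 5, 7}  B4 = {1, 2, 3, 6}
Tree: B1–B2, B2–B3, B2–B4

Every bag has size at most 4, so the width is 4 − 1 = 3 and tw(G) ≤ 3. For the lower bound, the 4 vertices {1, 2, 3, 4} are pairwise adjacent, and any tree decomposition puts a clique entirely inside one bag — forcing width ≥ 3. Hence tw(G) = 3 exactly.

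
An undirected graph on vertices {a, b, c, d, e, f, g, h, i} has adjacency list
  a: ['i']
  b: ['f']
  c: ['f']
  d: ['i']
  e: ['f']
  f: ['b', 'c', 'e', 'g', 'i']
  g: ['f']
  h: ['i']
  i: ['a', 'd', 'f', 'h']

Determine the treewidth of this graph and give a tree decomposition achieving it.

Treewidth 1.
Bags: B1 = {d, i}  B2 = {f, i}  B3 = {f, g}  B4 = {h, i}  B5 = {b, f}  B6 = {c, f}  B7 = {a, i}  B8 = {e, f}
Tree: B1–B2, B2–B3, B2–B4, B3–B5, B2–B6, B4–B7, B3–B8

Each bag holds 2 vertices, so the decomposition has width 1, which upper-bounds the treewidth. Any graph with an edge has treewidth ≥ 1, and G has the edge i–d. Combining the bounds, tw(G) = 1.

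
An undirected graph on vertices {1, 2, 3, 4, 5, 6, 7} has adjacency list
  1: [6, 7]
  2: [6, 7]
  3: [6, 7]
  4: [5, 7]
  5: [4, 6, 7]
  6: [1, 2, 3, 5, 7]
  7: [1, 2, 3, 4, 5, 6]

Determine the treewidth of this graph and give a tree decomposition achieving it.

Every bag has size at most 3, so the width is 3 − 1 = 2 and tw(G) ≤ 2. For the lower bound, the 3 vertices {4, 5, 7} are pairwise adjacent, and any tree decomposition puts a clique entirely inside one bag — forcing width ≥ 2. The upper and lower bounds meet at 2, so that is the treewidth.

Treewidth 2.
One optimal decomposition is:
Bags: B1 = {1, 6, 7}  B2 = {5, 6, 7}  B3 = {2, 6, 7}  B4 = {3, 6, 7}  B5 = {4, 5, 7}
Tree: B1–B2, B1–B3, B3–B4, B2–B5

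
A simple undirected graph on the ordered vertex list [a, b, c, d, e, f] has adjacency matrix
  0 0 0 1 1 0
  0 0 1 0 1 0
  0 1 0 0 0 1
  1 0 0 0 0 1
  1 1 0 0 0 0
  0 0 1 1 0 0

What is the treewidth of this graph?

2

A width-2 tree decomposition is:
Bags: B1 = {a, d, e}  B2 = {b, d, e}  B3 = {b, c, d}  B4 = {c, d, f}
Tree: B1–B2, B2–B3, B3–B4
The largest bag has 3 vertices, giving width 2; this decomposition certifies tw(G) ≤ 2. For the lower bound, G contains the cycle d–a–e–b–c–f–d, so G is not a forest; only forests have treewidth ≤ 1, hence tw(G) ≥ 2. Therefore the treewidth is 2.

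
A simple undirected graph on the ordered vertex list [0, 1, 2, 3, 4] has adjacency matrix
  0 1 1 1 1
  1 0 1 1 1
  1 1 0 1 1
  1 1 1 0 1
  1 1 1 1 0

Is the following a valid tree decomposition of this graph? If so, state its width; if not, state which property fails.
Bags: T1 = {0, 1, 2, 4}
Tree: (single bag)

No — vertex 3 appears in no bag.

A tree decomposition must satisfy three properties: every vertex lies in some bag; for every edge, both endpoints lie together in some bag; and for every vertex, the bags containing it form a connected subtree. Here vertex 3 appears in no bag, so the decomposition is invalid.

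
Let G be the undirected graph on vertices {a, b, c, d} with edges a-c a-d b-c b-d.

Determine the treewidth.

2

A width-2 tree decomposition is:
Bags: B1 = {a, c, d}  B2 = {b, c, d}
Tree: B1–B2
Each bag holds 3 vertices, so the decomposition has width 2, which upper-bounds the treewidth. The edges d–a–c–b–d form a cycle, so G is not a tree and its treewidth is at least 2. Combining the bounds, tw(G) = 2.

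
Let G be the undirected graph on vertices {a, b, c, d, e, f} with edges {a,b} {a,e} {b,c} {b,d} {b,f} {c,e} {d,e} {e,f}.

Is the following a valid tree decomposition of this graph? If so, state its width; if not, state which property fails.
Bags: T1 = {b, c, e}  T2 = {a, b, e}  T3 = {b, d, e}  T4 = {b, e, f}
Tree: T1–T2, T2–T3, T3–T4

Yes; width 2.

Every vertex of G appears in some bag (union = {a, b, c, d, e, f}); every edge is covered by a bag; and for each vertex v the set of bags containing v is connected in the bag tree. The decomposition is therefore valid. The largest bag has 3 vertices, so the width is 2.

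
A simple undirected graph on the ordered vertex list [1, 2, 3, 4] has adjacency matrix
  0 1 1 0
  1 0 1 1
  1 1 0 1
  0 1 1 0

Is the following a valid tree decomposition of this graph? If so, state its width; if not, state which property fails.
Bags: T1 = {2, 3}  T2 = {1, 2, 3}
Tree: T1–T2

A tree decomposition must satisfy three properties: every vertex lies in some bag; for every edge, both endpoints lie together in some bag; and for every vertex, the bags containing it form a connected subtree. Here vertex 4 appears in no bag, so the decomposition is invalid.

No — vertex 4 appears in no bag.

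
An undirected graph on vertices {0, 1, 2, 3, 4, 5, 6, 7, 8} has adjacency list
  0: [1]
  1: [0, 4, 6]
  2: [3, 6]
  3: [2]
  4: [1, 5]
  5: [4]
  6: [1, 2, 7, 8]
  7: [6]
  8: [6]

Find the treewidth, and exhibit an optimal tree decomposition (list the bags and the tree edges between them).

Treewidth 1.
One optimal decomposition is:
Bags: B1 = {1, 4}  B2 = {1, 6}  B3 = {6, 7}  B4 = {0, 1}  B5 = {2, 6}  B6 = {2, 3}  B7 = {6, 8}  B8 = {4, 5}
Tree: B1–B2, B2–B3, B2–B4, B3–B5, B5–B6, B2–B7, B1–B8

The largest bag has 2 vertices, giving width 1; this decomposition certifies tw(G) ≤ 1. Any graph with an edge has treewidth ≥ 1, and G has the edge 4–1. Hence tw(G) = 1 exactly.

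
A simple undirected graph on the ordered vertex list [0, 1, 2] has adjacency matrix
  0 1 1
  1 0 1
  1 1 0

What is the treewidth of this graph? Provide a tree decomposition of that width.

Treewidth 2.
One such decomposition:
Bags: B1 = {0, 1, 2}
Tree: (single bag)

A single bag containing all 3 vertices is trivially a valid decomposition of width 2. On the other hand G contains the 3-clique {0, 1, 2}. A clique must lie in a single bag of any decomposition, so no decomposition can have width below 2. The upper and lower bounds meet at 2, so that is the treewidth.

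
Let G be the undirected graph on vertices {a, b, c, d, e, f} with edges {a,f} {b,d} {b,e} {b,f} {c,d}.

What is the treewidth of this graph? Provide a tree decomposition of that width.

Treewidth 1.
Bags: B1 = {b, f}  B2 = {b, e}  B3 = {b, d}  B4 = {c, d}  B5 = {a, f}
Tree: B1–B2, B1–B3, B3–B4, B1–B5

Every bag has size at most 2, so the width is 2 − 1 = 1 and tw(G) ≤ 1. Since G has at least one edge (e.g. f–b), it is not an edgeless graph, so tw(G) ≥ 1. The upper and lower bounds meet at 1, so that is the treewidth.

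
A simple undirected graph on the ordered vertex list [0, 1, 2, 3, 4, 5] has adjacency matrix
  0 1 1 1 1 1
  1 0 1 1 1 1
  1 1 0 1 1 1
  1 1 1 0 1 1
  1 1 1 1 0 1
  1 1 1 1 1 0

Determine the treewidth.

5

A width-5 tree decomposition is:
Bags: B1 = {0, 1, 2, 3, 4, 5}
Tree: (single bag)
A single bag containing all 6 vertices is trivially a valid decomposition of width 5. Conversely, {0, 1, 2, 3, 4, 5} is a clique of size 6, and the vertices of any clique must share a bag in every tree decomposition; so some bag has ≥ 6 vertices and tw(G) ≥ 5. Therefore the treewidth is 5.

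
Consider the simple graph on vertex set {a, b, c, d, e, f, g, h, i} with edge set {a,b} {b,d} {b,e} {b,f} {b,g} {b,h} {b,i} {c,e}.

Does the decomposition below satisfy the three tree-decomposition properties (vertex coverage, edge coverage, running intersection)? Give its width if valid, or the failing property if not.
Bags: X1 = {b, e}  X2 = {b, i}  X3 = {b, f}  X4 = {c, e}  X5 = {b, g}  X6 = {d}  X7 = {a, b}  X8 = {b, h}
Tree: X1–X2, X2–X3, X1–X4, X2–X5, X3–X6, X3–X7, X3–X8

No — edge (b,d) lies in no bag.

A tree decomposition must satisfy three properties: every vertex lies in some bag; for every edge, both endpoints lie together in some bag; and for every vertex, the bags containing it form a connected subtree. Here edge (b,d) lies in no bag, so the decomposition is invalid.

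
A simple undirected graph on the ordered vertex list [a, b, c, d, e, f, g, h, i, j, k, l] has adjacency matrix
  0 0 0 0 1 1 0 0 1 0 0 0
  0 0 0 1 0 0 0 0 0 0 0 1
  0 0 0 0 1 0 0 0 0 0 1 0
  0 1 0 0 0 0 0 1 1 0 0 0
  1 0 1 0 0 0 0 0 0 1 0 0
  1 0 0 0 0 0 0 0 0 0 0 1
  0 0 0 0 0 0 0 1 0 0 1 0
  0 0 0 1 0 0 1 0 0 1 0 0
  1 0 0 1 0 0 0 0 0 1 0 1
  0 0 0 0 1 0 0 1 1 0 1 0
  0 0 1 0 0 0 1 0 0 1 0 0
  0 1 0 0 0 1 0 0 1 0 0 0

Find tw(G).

A width-3 tree decomposition is:
Bags: B1 = {b, d, f, l}  B2 = {d, f, i, l}  B3 = {a, d, f, i}  B4 = {a, d, h, i}  B5 = {a, h, i, j}  B6 = {a, e, h, j}  B7 = {e, g, h, j}  B8 = {e, g, j, k}  B9 = {c, e, g, k}
Tree: B1–B2, B2–B3, B3–B4, B4–B5, B5–B6, B6–B7, B7–B8, B8–B9
Each bag holds 4 vertices, so the decomposition has width 3, which upper-bounds the treewidth. For the lower bound: the 4 vertex sets {b,f,l}, {d}, {i}, {a,e,h,j} are disjoint, each induces a connected subgraph, and every pair is joined by at least one edge of G. Contracting each set to a single vertex therefore yields K_{4} as a minor, and since treewidth is minor-monotone, tw(G) ≥ tw(K_{4}) = 3. Therefore the treewidth is 3.

3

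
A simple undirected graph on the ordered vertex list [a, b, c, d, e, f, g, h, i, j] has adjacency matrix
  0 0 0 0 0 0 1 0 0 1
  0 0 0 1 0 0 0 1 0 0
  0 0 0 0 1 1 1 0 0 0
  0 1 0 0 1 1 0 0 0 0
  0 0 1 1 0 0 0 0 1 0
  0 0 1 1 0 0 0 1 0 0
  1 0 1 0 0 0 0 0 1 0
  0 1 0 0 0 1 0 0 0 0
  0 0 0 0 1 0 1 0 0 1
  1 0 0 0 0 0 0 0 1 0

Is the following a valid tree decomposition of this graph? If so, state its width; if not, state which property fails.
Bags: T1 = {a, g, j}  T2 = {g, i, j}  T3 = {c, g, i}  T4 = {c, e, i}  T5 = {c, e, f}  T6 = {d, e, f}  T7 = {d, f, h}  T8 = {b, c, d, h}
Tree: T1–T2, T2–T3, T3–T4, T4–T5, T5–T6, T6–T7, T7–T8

A tree decomposition must satisfy three properties: every vertex lies in some bag; for every edge, both endpoints lie together in some bag; and for every vertex, the bags containing it form a connected subtree. Here bags containing vertex c are not connected in the tree, so the decomposition is invalid.

No — bags containing vertex c are not connected in the tree.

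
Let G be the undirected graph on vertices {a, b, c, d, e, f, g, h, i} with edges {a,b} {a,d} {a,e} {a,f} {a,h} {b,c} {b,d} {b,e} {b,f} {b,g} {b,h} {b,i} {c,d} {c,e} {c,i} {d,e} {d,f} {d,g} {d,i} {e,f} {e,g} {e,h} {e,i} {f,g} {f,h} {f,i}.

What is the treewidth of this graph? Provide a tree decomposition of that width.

Treewidth 4.
Bags: B1 = {b, d, e, f, i}  B2 = {b, d, e, f, g}  B3 = {b, c, d, e, i}  B4 = {a, b, d, e, f}  B5 = {a, b, e, f, h}
Tree: B1–B2, B1–B3, B2–B4, B4–B5

Each bag holds 5 vertices, so the decomposition has width 4, which upper-bounds the treewidth. Conversely, {b, c, d, e, i} is a clique of size 5, and the vertices of any clique must share a bag in every tree decomposition; so some bag has ≥ 5 vertices and tw(G) ≥ 4. The upper and lower bounds meet at 4, so that is the treewidth.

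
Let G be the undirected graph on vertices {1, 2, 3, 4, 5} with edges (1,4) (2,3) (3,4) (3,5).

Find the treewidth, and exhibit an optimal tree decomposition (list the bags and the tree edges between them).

Every bag has size at most 2, so the width is 2 − 1 = 1 and tw(G) ≤ 1. Any graph with an edge has treewidth ≥ 1, and G has the edge 4–3. Therefore the treewidth is 1.

Treewidth 1.
One optimal decomposition is:
Bags: B1 = {3, 4}  B2 = {3, 5}  B3 = {1, 4}  B4 = {2, 3}
Tree: B1–B2, B1–B3, B1–B4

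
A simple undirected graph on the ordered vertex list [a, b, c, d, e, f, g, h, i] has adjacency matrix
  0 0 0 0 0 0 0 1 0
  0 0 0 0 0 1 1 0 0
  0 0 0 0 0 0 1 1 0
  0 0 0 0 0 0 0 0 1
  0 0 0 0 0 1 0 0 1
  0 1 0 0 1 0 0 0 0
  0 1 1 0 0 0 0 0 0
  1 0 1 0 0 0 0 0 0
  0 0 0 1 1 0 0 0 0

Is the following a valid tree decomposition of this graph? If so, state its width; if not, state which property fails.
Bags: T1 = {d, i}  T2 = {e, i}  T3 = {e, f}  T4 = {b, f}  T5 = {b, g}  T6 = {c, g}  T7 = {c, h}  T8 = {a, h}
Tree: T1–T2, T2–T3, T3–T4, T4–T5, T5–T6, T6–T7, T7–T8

Every vertex of G appears in some bag (union = {a, b, c, d, e, f, g, h, i}); every edge is covered by a bag; and for each vertex v the set of bags containing v is connected in the bag tree. The decomposition is therefore valid. The largest bag has 2 vertices, so the width is 1.

Yes; width 1.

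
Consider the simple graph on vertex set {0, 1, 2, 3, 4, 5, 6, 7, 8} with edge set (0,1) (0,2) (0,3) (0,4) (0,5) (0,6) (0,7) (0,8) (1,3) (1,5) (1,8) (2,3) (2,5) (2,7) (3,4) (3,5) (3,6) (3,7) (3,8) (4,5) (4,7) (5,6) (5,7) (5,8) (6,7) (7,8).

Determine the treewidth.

4

A width-4 tree decomposition is:
Bags: B1 = {0, 2, 3, 5, 7}  B2 = {0, 3, 5, 7, 8}  B3 = {0, 3, 4, 5, 7}  B4 = {0, 1, 3, 5, 8}  B5 = {0, 3, 5, 6, 7}
Tree: B1–B2, B1–B3, B2–B4, B1–B5
Each bag holds 5 vertices, so the decomposition has width 4, which upper-bounds the treewidth. On the other hand G contains the 5-clique {0, 1, 3, 5, 8}. A clique must lie in a single bag of any decomposition, so no decomposition can have width below 4. The upper and lower bounds meet at 4, so that is the treewidth.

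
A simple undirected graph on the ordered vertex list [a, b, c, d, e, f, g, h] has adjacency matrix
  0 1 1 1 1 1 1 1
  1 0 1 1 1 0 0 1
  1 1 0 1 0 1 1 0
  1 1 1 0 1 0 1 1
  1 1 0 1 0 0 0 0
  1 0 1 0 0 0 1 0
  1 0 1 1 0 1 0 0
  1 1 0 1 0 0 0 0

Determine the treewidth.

3

A width-3 tree decomposition is:
Bags: B1 = {a, b, c, d}  B2 = {a, c, d, g}  B3 = {a, b, d, e}  B4 = {a, b, d, h}  B5 = {a, c, f, g}
Tree: B1–B2, B1–B3, B3–B4, B2–B5
Every bag has size at most 4, so the width is 4 − 1 = 3 and tw(G) ≤ 3. On the other hand G contains the 4-clique {a, c, d, g}. A clique must lie in a single bag of any decomposition, so no decomposition can have width below 3. Therefore the treewidth is 3.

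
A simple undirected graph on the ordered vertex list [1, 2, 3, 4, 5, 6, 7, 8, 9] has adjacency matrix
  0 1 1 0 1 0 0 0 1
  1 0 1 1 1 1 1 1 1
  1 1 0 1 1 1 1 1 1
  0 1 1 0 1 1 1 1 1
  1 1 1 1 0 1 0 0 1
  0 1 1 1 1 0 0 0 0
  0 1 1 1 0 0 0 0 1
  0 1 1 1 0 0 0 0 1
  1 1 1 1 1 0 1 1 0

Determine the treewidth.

4

A width-4 tree decomposition is:
Bags: B1 = {2, 3, 4, 8, 9}  B2 = {2, 3, 4, 5, 9}  B3 = {1, 2, 3, 5, 9}  B4 = {2, 3, 4, 5, 6}  B5 = {2, 3, 4, 7, 9}
Tree: B1–B2, B2–B3, B2–B4, B1–B5
The largest bag has 5 vertices, giving width 4; this decomposition certifies tw(G) ≤ 4. For the lower bound, the 5 vertices {1, 2, 3, 5, 9} are pairwise adjacent, and any tree decomposition puts a clique entirely inside one bag — forcing width ≥ 4. Combining the bounds, tw(G) = 4.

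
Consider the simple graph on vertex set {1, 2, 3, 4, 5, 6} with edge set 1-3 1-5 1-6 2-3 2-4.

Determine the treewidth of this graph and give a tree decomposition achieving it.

Treewidth 1.
One such decomposition:
Bags: B1 = {2, 3}  B2 = {1, 3}  B3 = {1, 6}  B4 = {1, 5}  B5 = {2, 4}
Tree: B1–B2, B2–B3, B2–B4, B1–B5

Each bag holds 2 vertices, so the decomposition has width 1, which upper-bounds the treewidth. Since G has at least one edge (e.g. 3–2), it is not an edgeless graph, so tw(G) ≥ 1. Combining the bounds, tw(G) = 1.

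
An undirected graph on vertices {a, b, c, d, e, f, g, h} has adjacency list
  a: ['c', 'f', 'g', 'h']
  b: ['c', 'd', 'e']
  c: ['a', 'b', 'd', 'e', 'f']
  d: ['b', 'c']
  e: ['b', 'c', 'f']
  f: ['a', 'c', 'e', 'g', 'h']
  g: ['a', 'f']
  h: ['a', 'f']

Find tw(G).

A width-2 tree decomposition is:
Bags: B1 = {a, c, f}  B2 = {c, e, f}  B3 = {b, c, e}  B4 = {a, f, h}  B5 = {a, f, g}  B6 = {b, c, d}
Tree: B1–B2, B2–B3, B1–B4, B4–B5, B3–B6
Every bag has size at most 3, so the width is 3 − 1 = 2 and tw(G) ≤ 2. On the other hand G contains the 3-clique {b, c, d}. A clique must lie in a single bag of any decomposition, so no decomposition can have width below 2. The upper and lower bounds meet at 2, so that is the treewidth.

2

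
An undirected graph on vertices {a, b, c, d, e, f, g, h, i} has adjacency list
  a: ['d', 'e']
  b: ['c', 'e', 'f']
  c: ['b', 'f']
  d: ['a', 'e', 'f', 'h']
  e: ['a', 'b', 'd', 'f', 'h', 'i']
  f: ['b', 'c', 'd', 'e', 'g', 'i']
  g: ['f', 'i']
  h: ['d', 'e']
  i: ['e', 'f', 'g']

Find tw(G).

2

A width-2 tree decomposition is:
Bags: B1 = {e, f, i}  B2 = {d, e, f}  B3 = {f, g, i}  B4 = {b, e, f}  B5 = {d, e, h}  B6 = {a, d, e}  B7 = {b, c, f}
Tree: B1–B2, B1–B3, B2–B4, B2–B5, B5–B6, B4–B7
Each bag holds 3 vertices, so the decomposition has width 2, which upper-bounds the treewidth. Conversely, {a, d, e} is a clique of size 3, and the vertices of any clique must share a bag in every tree decomposition; so some bag has ≥ 3 vertices and tw(G) ≥ 2. Therefore the treewidth is 2.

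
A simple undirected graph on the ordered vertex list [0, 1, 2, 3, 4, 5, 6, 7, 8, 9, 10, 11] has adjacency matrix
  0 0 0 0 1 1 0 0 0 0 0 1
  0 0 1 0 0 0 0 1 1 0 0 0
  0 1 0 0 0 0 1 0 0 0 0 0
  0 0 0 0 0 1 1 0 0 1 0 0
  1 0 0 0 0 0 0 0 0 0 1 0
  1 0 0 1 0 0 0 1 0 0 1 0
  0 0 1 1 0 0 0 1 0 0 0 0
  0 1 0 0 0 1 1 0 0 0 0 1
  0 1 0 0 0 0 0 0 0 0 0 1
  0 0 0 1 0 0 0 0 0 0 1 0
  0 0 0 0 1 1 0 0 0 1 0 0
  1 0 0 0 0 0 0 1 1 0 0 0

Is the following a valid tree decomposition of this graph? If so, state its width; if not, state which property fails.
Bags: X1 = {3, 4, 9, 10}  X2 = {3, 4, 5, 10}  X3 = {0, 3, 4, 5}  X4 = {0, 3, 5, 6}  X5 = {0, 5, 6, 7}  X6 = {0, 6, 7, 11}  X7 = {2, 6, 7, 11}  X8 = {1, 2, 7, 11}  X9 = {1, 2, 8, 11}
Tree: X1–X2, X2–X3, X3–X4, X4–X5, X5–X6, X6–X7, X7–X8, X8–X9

Yes; width 3.

Vertex coverage: the bags together contain {0, 1, 2, 3, 4, 5, 6, 7, 8, 9, 10, 11}, the full vertex set. Edge coverage: each edge of G has both endpoints in at least one bag. Running intersection: for every vertex, the bags containing it form a connected subtree. All three properties hold, so this is a valid tree decomposition of width max|bag| − 1 = 3, and hence tw(G) ≤ 3.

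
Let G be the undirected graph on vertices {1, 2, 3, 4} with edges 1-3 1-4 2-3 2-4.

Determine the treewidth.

A width-2 tree decomposition is:
Bags: B1 = {1, 2, 4}  B2 = {1, 2, 3}
Tree: B1–B2
Each bag holds 3 vertices, so the decomposition has width 2, which upper-bounds the treewidth. The edges 1–4–2–3–1 form a cycle, so G is not a tree and its treewidth is at least 2. Combining the bounds, tw(G) = 2.

2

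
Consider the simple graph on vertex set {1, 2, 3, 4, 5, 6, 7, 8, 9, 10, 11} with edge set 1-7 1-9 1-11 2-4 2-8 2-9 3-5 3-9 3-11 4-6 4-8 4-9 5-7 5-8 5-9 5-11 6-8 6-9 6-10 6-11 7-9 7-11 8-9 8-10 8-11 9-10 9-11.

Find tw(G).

A width-3 tree decomposition is:
Bags: B1 = {5, 7, 9, 11}  B2 = {5, 8, 9, 11}  B3 = {1, 7, 9, 11}  B4 = {3, 5, 9, 11}  B5 = {6, 8, 9, 11}  B6 = {6, 8, 9, 10}  B7 = {4, 6, 8, 9}  B8 = {2, 4, 8, 9}
Tree: B1–B2, B1–B3, B1–B4, B2–B5, B5–B6, B5–B7, B7–B8
Each bag holds 4 vertices, so the decomposition has width 3, which upper-bounds the treewidth. Conversely, {2, 4, 8, 9} is a clique of size 4, and the vertices of any clique must share a bag in every tree decomposition; so some bag has ≥ 4 vertices and tw(G) ≥ 3. Combining the bounds, tw(G) = 3.

3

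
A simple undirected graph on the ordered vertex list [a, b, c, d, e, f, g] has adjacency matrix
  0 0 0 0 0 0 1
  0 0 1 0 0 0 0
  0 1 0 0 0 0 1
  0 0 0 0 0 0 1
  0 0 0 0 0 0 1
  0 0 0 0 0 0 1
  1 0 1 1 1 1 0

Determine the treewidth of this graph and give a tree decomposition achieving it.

The largest bag has 2 vertices, giving width 1; this decomposition certifies tw(G) ≤ 1. Any graph with an edge has treewidth ≥ 1, and G has the edge e–g. Therefore the treewidth is 1.

Treewidth 1.
One such decomposition:
Bags: B1 = {e, g}  B2 = {f, g}  B3 = {c, g}  B4 = {d, g}  B5 = {a, g}  B6 = {b, c}
Tree: B1–B2, B2–B3, B3–B4, B4–B5, B3–B6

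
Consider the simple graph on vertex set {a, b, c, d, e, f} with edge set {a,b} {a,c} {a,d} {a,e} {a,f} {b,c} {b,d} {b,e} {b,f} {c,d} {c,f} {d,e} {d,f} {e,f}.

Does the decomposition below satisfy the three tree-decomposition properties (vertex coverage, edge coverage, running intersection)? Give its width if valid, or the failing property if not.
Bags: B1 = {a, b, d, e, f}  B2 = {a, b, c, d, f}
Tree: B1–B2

Vertex coverage: the bags together contain {a, b, c, d, e, f}, the full vertex set. Edge coverage: each edge of G has both endpoints in at least one bag. Running intersection: for every vertex, the bags containing it form a connected subtree. All three properties hold, so this is a valid tree decomposition of width max|bag| − 1 = 4, and hence tw(G) ≤ 4.

Yes; width 4.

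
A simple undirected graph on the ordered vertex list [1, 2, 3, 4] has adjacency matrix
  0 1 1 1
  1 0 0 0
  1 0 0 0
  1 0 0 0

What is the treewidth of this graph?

1

A width-1 tree decomposition is:
Bags: B1 = {1, 2}  B2 = {1, 4}  B3 = {1, 3}
Tree: B1–B2, B2–B3
Each bag holds 2 vertices, so the decomposition has width 1, which upper-bounds the treewidth. Since G has at least one edge (e.g. 1–2), it is not an edgeless graph, so tw(G) ≥ 1. The upper and lower bounds meet at 1, so that is the treewidth.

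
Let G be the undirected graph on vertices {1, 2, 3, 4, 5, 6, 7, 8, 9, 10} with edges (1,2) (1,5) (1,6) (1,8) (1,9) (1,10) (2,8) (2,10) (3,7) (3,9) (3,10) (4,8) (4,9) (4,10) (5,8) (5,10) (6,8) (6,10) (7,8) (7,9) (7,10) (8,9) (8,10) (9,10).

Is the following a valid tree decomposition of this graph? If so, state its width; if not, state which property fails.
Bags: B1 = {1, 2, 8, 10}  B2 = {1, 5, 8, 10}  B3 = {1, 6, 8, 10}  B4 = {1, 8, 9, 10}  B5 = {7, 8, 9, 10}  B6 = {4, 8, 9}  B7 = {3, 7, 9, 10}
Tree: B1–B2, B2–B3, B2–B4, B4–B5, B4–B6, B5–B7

No — edge (10,4) lies in no bag.

A tree decomposition must satisfy three properties: every vertex lies in some bag; for every edge, both endpoints lie together in some bag; and for every vertex, the bags containing it form a connected subtree. Here edge (10,4) lies in no bag, so the decomposition is invalid.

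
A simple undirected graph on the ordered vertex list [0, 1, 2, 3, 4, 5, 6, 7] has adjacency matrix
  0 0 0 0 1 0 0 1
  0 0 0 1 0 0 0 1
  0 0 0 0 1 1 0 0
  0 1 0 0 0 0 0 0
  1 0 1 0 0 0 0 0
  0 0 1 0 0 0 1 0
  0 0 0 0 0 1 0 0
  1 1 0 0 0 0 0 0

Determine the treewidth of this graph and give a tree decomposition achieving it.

Treewidth 1.
One optimal decomposition is:
Bags: B1 = {1, 3}  B2 = {1, 7}  B3 = {0, 7}  B4 = {0, 4}  B5 = {2, 4}  B6 = {2, 5}  B7 = {5, 6}
Tree: B1–B2, B2–B3, B3–B4, B4–B5, B5–B6, B6–B7

Each bag holds 2 vertices, so the decomposition has width 1, which upper-bounds the treewidth. G has an edge, so its treewidth is at least 1. Therefore the treewidth is 1.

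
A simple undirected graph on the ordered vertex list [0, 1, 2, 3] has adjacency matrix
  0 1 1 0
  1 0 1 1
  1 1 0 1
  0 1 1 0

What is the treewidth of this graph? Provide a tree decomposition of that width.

Each bag holds 3 vertices, so the decomposition has width 2, which upper-bounds the treewidth. On the other hand G contains the 3-clique {0, 1, 2}. A clique must lie in a single bag of any decomposition, so no decomposition can have width below 2. Combining the bounds, tw(G) = 2.

Treewidth 2.
One such decomposition:
Bags: B1 = {0, 1, 2}  B2 = {1, 2, 3}
Tree: B1–B2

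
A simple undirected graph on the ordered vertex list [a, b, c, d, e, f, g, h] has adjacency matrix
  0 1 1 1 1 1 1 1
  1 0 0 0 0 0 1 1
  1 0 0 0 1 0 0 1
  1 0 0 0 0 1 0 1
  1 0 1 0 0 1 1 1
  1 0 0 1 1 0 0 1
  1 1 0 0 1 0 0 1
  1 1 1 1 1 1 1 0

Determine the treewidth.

A width-3 tree decomposition is:
Bags: B1 = {a, e, g, h}  B2 = {a, c, e, h}  B3 = {a, e, f, h}  B4 = {a, d, f, h}  B5 = {a, b, g, h}
Tree: B1–B2, B1–B3, B3–B4, B1–B5
The largest bag has 4 vertices, giving width 3; this decomposition certifies tw(G) ≤ 3. On the other hand G contains the 4-clique {a, d, f, h}. A clique must lie in a single bag of any decomposition, so no decomposition can have width below 3. Combining the bounds, tw(G) = 3.

3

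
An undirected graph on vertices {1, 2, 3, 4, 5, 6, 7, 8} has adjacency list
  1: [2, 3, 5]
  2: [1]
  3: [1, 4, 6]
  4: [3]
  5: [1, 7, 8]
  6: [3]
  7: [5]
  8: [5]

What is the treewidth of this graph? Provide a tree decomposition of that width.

Every bag has size at most 2, so the width is 2 − 1 = 1 and tw(G) ≤ 1. Any graph with an edge has treewidth ≥ 1, and G has the edge 1–5. The upper and lower bounds meet at 1, so that is the treewidth.

Treewidth 1.
One such decomposition:
Bags: B1 = {1, 5}  B2 = {1, 2}  B3 = {1, 3}  B4 = {3, 6}  B5 = {5, 8}  B6 = {3, 4}  B7 = {5, 7}
Tree: B1–B2, B1–B3, B3–B4, B1–B5, B3–B6, B5–B7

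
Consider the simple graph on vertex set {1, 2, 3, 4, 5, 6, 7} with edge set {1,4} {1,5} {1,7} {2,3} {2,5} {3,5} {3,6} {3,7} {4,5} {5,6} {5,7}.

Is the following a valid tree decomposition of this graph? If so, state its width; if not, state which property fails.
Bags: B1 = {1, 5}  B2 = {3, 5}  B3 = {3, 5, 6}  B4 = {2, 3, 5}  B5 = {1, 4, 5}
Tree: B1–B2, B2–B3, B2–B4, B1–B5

No — vertex 7 appears in no bag.

A tree decomposition must satisfy three properties: every vertex lies in some bag; for every edge, both endpoints lie together in some bag; and for every vertex, the bags containing it form a connected subtree. Here vertex 7 appears in no bag, so the decomposition is invalid.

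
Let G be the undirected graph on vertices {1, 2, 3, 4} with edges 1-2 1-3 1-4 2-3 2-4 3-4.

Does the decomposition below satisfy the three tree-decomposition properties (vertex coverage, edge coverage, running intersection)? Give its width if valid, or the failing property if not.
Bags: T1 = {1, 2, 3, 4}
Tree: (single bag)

Yes; width 3.

Every vertex of G appears in some bag (union = {1, 2, 3, 4}); every edge is covered by a bag; and for each vertex v the set of bags containing v is connected in the bag tree. The decomposition is therefore valid. The largest bag has 4 vertices, so the width is 3.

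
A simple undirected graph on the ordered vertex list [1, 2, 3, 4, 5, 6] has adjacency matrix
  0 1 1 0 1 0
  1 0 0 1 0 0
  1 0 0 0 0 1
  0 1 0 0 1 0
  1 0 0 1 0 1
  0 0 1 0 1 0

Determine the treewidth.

2

A width-2 tree decomposition is:
Bags: B1 = {1, 3, 6}  B2 = {1, 5, 6}  B3 = {1, 2, 5}  B4 = {2, 4, 5}
Tree: B1–B2, B2–B3, B3–B4
Every bag has size at most 3, so the width is 3 − 1 = 2 and tw(G) ≤ 2. The edges 3–6–5–1–3 form a cycle, so G is not a tree and its treewidth is at least 2. Combining the bounds, tw(G) = 2.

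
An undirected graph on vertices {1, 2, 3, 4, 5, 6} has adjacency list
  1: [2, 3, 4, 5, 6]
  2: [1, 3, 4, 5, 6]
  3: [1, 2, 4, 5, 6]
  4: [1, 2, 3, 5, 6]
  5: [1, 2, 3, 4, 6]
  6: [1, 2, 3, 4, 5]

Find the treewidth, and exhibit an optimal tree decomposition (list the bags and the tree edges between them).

Treewidth 5.
One such decomposition:
Bags: B1 = {1, 2, 3, 4, 5, 6}
Tree: (single bag)

A single bag containing all 6 vertices is trivially a valid decomposition of width 5. For the lower bound, the 6 vertices {1, 2, 3, 4, 5, 6} are pairwise adjacent, and any tree decomposition puts a clique entirely inside one bag — forcing width ≥ 5. Hence tw(G) = 5 exactly.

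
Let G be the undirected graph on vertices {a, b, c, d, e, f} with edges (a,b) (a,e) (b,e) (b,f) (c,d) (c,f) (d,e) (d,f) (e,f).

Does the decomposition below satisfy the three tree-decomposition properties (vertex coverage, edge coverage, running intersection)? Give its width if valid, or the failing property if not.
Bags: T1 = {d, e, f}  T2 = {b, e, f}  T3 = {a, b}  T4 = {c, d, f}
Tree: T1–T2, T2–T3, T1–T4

No — edge (e,a) lies in no bag.

A tree decomposition must satisfy three properties: every vertex lies in some bag; for every edge, both endpoints lie together in some bag; and for every vertex, the bags containing it form a connected subtree. Here edge (e,a) lies in no bag, so the decomposition is invalid.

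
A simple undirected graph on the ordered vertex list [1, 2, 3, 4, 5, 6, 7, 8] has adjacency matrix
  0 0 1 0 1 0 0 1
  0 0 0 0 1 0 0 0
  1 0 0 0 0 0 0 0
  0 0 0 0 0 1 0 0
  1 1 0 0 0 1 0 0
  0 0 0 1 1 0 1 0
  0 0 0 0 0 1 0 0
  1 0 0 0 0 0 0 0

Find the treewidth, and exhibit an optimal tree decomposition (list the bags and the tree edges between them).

The largest bag has 2 vertices, giving width 1; this decomposition certifies tw(G) ≤ 1. Since G has at least one edge (e.g. 3–1), it is not an edgeless graph, so tw(G) ≥ 1. Hence tw(G) = 1 exactly.

Treewidth 1.
One such decomposition:
Bags: B1 = {1, 3}  B2 = {1, 5}  B3 = {1, 8}  B4 = {5, 6}  B5 = {4, 6}  B6 = {2, 5}  B7 = {6, 7}
Tree: B1–B2, B1–B3, B2–B4, B4–B5, B4–B6, B4–B7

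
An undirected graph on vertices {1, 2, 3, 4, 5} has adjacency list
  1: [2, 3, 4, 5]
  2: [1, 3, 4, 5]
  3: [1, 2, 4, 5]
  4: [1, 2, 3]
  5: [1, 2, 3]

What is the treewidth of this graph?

A width-3 tree decomposition is:
Bags: B1 = {1, 2, 3, 5}  B2 = {1, 2, 3, 4}
Tree: B1–B2
Every bag has size at most 4, so the width is 4 − 1 = 3 and tw(G) ≤ 3. Conversely, {1, 2, 3, 4} is a clique of size 4, and the vertices of any clique must share a bag in every tree decomposition; so some bag has ≥ 4 vertices and tw(G) ≥ 3. The upper and lower bounds meet at 3, so that is the treewidth.

3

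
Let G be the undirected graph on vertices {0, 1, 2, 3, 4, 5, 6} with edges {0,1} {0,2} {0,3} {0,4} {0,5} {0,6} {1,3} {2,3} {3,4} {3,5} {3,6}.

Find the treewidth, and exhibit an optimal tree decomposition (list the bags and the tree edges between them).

Treewidth 2.
Bags: B1 = {0, 3, 5}  B2 = {0, 1, 3}  B3 = {0, 3, 4}  B4 = {0, 3, 6}  B5 = {0, 2, 3}
Tree: B1–B2, B2–B3, B1–B4, B4–B5

Every bag has size at most 3, so the width is 3 − 1 = 2 and tw(G) ≤ 2. Conversely, {0, 1, 3} is a clique of size 3, and the vertices of any clique must share a bag in every tree decomposition; so some bag has ≥ 3 vertices and tw(G) ≥ 2. Therefore the treewidth is 2.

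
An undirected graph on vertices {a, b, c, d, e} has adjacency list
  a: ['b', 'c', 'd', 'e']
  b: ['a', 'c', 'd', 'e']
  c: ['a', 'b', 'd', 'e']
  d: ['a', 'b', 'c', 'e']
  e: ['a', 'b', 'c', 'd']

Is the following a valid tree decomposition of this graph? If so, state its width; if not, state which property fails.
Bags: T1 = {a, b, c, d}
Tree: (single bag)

A tree decomposition must satisfy three properties: every vertex lies in some bag; for every edge, both endpoints lie together in some bag; and for every vertex, the bags containing it form a connected subtree. Here vertex e appears in no bag, so the decomposition is invalid.

No — vertex e appears in no bag.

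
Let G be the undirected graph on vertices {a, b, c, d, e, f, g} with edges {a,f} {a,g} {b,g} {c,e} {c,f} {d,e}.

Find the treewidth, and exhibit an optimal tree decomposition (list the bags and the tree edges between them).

Treewidth 1.
One optimal decomposition is:
Bags: B1 = {b, g}  B2 = {a, g}  B3 = {a, f}  B4 = {c, f}  B5 = {c, e}  B6 = {d, e}
Tree: B1–B2, B2–B3, B3–B4, B4–B5, B5–B6

The largest bag has 2 vertices, giving width 1; this decomposition certifies tw(G) ≤ 1. Any graph with an edge has treewidth ≥ 1, and G has the edge b–g. Combining the bounds, tw(G) = 1.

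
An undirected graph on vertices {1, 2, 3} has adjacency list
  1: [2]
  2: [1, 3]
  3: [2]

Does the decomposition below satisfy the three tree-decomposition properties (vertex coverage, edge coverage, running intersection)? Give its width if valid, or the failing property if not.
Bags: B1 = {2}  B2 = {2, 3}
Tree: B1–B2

A tree decomposition must satisfy three properties: every vertex lies in some bag; for every edge, both endpoints lie together in some bag; and for every vertex, the bags containing it form a connected subtree. Here vertex 1 appears in no bag, so the decomposition is invalid.

No — vertex 1 appears in no bag.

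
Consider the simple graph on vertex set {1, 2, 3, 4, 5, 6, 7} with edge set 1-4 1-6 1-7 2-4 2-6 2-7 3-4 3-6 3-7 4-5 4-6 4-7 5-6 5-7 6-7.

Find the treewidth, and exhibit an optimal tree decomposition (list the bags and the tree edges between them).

Every bag has size at most 4, so the width is 4 − 1 = 3 and tw(G) ≤ 3. Conversely, {1, 4, 6, 7} is a clique of size 4, and the vertices of any clique must share a bag in every tree decomposition; so some bag has ≥ 4 vertices and tw(G) ≥ 3. Combining the bounds, tw(G) = 3.

Treewidth 3.
One optimal decomposition is:
Bags: B1 = {4, 5, 6, 7}  B2 = {1, 4, 6, 7}  B3 = {3, 4, 6, 7}  B4 = {2, 4, 6, 7}
Tree: B1–B2, B1–B3, B1–B4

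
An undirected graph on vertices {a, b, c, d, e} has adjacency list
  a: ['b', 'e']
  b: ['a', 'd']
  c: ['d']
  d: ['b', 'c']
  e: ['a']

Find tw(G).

A width-1 tree decomposition is:
Bags: B1 = {b, d}  B2 = {a, b}  B3 = {c, d}  B4 = {a, e}
Tree: B1–B2, B1–B3, B2–B4
The largest bag has 2 vertices, giving width 1; this decomposition certifies tw(G) ≤ 1. Any graph with an edge has treewidth ≥ 1, and G has the edge b–d. The upper and lower bounds meet at 1, so that is the treewidth.

1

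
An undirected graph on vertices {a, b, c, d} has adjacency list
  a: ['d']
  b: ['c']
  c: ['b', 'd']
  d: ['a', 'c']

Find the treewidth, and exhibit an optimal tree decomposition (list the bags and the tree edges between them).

Treewidth 1.
One such decomposition:
Bags: B1 = {a, d}  B2 = {c, d}  B3 = {b, c}
Tree: B1–B2, B2–B3

Every bag has size at most 2, so the width is 2 − 1 = 1 and tw(G) ≤ 1. G has an edge, so its treewidth is at least 1. Hence tw(G) = 1 exactly.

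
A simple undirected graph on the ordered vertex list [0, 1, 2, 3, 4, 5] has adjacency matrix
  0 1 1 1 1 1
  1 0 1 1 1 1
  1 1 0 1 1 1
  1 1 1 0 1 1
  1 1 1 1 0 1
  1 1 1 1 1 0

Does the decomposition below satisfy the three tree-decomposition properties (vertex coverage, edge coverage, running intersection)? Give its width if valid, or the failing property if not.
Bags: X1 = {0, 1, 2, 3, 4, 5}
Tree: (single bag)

Yes; width 5.

Every vertex of G appears in some bag (union = {0, 1, 2, 3, 4, 5}); every edge is covered by a bag; and for each vertex v the set of bags containing v is connected in the bag tree. The decomposition is therefore valid. The largest bag has 6 vertices, so the width is 5.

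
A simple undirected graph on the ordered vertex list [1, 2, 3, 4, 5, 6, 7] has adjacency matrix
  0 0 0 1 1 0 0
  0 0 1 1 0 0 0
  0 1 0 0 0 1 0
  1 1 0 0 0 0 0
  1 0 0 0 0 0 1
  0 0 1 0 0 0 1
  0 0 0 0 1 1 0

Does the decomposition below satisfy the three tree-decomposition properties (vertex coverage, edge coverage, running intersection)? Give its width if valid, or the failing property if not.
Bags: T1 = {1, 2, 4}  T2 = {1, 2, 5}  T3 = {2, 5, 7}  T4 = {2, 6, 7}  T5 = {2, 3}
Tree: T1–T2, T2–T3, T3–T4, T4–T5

No — edge (6,3) lies in no bag.

A tree decomposition must satisfy three properties: every vertex lies in some bag; for every edge, both endpoints lie together in some bag; and for every vertex, the bags containing it form a connected subtree. Here edge (6,3) lies in no bag, so the decomposition is invalid.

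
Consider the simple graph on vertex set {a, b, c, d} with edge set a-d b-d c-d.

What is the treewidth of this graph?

A width-1 tree decomposition is:
Bags: B1 = {c, d}  B2 = {a, d}  B3 = {b, d}
Tree: B1–B2, B2–B3
Every bag has size at most 2, so the width is 2 − 1 = 1 and tw(G) ≤ 1. G has an edge, so its treewidth is at least 1. Combining the bounds, tw(G) = 1.

1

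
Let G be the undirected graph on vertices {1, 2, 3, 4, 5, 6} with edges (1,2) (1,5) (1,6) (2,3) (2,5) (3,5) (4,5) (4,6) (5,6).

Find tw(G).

2

A width-2 tree decomposition is:
Bags: B1 = {1, 5, 6}  B2 = {4, 5, 6}  B3 = {1, 2, 5}  B4 = {2, 3, 5}
Tree: B1–B2, B1–B3, B3–B4
Each bag holds 3 vertices, so the decomposition has width 2, which upper-bounds the treewidth. For the lower bound, the 3 vertices {1, 2, 5} are pairwise adjacent, and any tree decomposition puts a clique entirely inside one bag — forcing width ≥ 2. Combining the bounds, tw(G) = 2.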